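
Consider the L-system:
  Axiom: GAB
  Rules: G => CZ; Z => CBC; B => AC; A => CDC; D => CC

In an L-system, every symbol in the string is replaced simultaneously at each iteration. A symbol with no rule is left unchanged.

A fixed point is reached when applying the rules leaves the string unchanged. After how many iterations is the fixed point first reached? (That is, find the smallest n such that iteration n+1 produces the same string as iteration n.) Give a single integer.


Step 0: GAB
Step 1: CZCDCAC
Step 2: CCBCCCCCCDCC
Step 3: CCACCCCCCCCCCC
Step 4: CCCDCCCCCCCCCCCC
Step 5: CCCCCCCCCCCCCCCCC
Step 6: CCCCCCCCCCCCCCCCC  (unchanged — fixed point at step 5)

Answer: 5


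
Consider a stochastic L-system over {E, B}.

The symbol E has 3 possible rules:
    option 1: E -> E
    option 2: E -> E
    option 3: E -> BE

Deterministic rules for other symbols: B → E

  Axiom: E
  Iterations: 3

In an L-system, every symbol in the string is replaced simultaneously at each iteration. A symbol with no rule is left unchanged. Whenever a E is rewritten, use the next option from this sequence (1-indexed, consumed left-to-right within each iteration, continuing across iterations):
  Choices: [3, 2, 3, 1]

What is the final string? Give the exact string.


Step 0: E
Step 1: BE  (used choices [3])
Step 2: EE  (used choices [2])
Step 3: BEE  (used choices [3, 1])

Answer: BEE


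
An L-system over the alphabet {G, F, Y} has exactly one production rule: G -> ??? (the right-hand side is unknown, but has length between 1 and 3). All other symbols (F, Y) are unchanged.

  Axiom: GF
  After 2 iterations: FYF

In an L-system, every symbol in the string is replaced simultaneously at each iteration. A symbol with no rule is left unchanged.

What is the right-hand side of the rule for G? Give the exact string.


Trying G -> FY:
  Step 0: GF
  Step 1: FYF
  Step 2: FYF
Matches the given result.

Answer: FY


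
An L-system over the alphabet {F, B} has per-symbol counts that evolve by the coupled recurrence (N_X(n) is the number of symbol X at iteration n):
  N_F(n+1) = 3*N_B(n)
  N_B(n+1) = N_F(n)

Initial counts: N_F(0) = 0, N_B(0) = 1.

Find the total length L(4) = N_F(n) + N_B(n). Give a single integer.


Answer: 9

Derivation:
Step 0: N_F=0, N_B=1, L=1
Step 1: N_F=3, N_B=0, L=3
Step 2: N_F=0, N_B=3, L=3
Step 3: N_F=9, N_B=0, L=9
Step 4: N_F=0, N_B=9, L=9


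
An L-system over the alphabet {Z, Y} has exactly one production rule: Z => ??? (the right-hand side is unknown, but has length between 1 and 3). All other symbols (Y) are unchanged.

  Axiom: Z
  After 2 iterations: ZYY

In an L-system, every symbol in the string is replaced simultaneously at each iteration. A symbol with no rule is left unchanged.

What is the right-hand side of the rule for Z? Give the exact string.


Trying Z => ZY:
  Step 0: Z
  Step 1: ZY
  Step 2: ZYY
Matches the given result.

Answer: ZY


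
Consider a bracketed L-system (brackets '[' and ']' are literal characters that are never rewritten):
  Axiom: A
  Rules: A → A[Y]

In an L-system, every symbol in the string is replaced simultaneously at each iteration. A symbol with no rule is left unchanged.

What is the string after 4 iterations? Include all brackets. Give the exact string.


Step 0: A
Step 1: A[Y]
Step 2: A[Y][Y]
Step 3: A[Y][Y][Y]
Step 4: A[Y][Y][Y][Y]

Answer: A[Y][Y][Y][Y]


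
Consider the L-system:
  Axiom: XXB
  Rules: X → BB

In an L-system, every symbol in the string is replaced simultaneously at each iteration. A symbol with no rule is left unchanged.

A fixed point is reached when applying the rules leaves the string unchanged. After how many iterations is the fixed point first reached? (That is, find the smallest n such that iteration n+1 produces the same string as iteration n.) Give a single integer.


Step 0: XXB
Step 1: BBBBB
Step 2: BBBBB  (unchanged — fixed point at step 1)

Answer: 1


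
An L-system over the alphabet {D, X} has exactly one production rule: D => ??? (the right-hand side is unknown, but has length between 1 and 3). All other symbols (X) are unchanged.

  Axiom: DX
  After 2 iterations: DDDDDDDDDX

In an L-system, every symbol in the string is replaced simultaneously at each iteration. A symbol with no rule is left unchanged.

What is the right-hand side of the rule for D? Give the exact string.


Answer: DDD

Derivation:
Trying D => DDD:
  Step 0: DX
  Step 1: DDDX
  Step 2: DDDDDDDDDX
Matches the given result.


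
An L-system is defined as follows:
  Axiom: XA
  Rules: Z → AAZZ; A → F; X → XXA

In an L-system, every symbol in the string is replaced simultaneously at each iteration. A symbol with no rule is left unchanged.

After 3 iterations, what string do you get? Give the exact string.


Step 0: XA
Step 1: XXAF
Step 2: XXAXXAFF
Step 3: XXAXXAFXXAXXAFFF

Answer: XXAXXAFXXAXXAFFF


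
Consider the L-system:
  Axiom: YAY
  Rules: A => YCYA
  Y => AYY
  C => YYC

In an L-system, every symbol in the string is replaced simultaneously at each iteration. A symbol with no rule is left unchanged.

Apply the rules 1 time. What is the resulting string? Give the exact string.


Step 0: YAY
Step 1: AYYYCYAAYY

Answer: AYYYCYAAYY


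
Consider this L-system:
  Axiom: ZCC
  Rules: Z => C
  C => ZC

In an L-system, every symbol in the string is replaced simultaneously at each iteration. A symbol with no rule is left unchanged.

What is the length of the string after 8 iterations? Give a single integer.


Answer: 144

Derivation:
Step 0: length = 3
Step 1: length = 5
Step 2: length = 8
Step 3: length = 13
Step 4: length = 21
Step 5: length = 34
Step 6: length = 55
Step 7: length = 89
Step 8: length = 144


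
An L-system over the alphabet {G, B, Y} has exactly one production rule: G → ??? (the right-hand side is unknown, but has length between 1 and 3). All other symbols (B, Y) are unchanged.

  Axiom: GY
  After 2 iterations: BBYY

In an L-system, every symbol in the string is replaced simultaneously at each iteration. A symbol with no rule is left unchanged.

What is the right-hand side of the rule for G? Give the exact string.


Trying G → BBY:
  Step 0: GY
  Step 1: BBYY
  Step 2: BBYY
Matches the given result.

Answer: BBY


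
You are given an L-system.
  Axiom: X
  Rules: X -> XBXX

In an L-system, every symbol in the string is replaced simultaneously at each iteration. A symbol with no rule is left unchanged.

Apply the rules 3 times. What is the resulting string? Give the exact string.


Step 0: X
Step 1: XBXX
Step 2: XBXXBXBXXXBXX
Step 3: XBXXBXBXXXBXXBXBXXBXBXXXBXXXBXXBXBXXXBXX

Answer: XBXXBXBXXXBXXBXBXXBXBXXXBXXXBXXBXBXXXBXX


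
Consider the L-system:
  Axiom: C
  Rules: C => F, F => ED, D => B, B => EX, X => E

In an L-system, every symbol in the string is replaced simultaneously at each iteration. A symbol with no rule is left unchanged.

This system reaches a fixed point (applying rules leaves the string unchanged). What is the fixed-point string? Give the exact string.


Step 0: C
Step 1: F
Step 2: ED
Step 3: EB
Step 4: EEX
Step 5: EEE
Step 6: EEE  (unchanged — fixed point at step 5)

Answer: EEE


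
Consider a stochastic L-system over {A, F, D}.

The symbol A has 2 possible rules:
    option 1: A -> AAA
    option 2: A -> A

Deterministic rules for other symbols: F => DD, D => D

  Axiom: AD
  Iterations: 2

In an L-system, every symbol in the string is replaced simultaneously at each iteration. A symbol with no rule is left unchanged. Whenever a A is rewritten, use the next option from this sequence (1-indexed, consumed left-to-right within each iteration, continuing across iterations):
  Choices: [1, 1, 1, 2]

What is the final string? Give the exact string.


Answer: AAAAAAAD

Derivation:
Step 0: AD
Step 1: AAAD  (used choices [1])
Step 2: AAAAAAAD  (used choices [1, 1, 2])


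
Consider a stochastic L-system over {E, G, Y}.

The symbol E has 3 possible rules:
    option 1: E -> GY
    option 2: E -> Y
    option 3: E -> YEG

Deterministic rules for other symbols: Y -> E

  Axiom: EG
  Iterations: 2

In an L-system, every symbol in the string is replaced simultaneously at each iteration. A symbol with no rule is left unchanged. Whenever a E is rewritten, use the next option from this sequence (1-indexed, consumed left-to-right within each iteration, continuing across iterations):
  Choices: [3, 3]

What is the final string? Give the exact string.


Step 0: EG
Step 1: YEGG  (used choices [3])
Step 2: EYEGGG  (used choices [3])

Answer: EYEGGG


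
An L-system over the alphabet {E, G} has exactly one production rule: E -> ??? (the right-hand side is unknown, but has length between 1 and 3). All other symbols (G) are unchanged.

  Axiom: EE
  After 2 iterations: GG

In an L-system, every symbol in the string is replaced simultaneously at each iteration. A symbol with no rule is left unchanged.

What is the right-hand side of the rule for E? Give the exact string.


Answer: G

Derivation:
Trying E -> G:
  Step 0: EE
  Step 1: GG
  Step 2: GG
Matches the given result.


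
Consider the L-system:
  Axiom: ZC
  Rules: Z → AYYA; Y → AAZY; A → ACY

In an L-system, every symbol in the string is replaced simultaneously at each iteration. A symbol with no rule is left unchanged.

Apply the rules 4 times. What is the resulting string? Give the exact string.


Answer: ACYCAAZYCACYACYAYYAAAZYACYCAAZYACYCAAZYACYAAZYAAZYACYACYACYAYYAAAZYACYCAAZYACYCAAZYACYAAZYAAZYACYACYACYAYYAAAZYACYCAAZYCACYACYAYYAAAZYC

Derivation:
Step 0: ZC
Step 1: AYYAC
Step 2: ACYAAZYAAZYACYC
Step 3: ACYCAAZYACYACYAYYAAAZYACYACYAYYAAAZYACYCAAZYC
Step 4: ACYCAAZYCACYACYAYYAAAZYACYCAAZYACYCAAZYACYAAZYAAZYACYACYACYAYYAAAZYACYCAAZYACYCAAZYACYAAZYAAZYACYACYACYAYYAAAZYACYCAAZYCACYACYAYYAAAZYC


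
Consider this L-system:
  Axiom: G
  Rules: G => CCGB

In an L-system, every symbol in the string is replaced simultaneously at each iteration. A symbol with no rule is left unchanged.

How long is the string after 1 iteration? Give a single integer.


Step 0: length = 1
Step 1: length = 4

Answer: 4


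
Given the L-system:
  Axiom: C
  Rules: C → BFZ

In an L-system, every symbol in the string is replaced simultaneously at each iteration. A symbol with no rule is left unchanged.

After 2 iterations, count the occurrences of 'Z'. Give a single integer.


Answer: 1

Derivation:
Step 0: C  (0 'Z')
Step 1: BFZ  (1 'Z')
Step 2: BFZ  (1 'Z')


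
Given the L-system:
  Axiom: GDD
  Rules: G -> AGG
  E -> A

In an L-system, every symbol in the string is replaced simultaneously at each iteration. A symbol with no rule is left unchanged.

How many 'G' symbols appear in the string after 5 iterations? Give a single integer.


Answer: 32

Derivation:
Step 0: GDD  (1 'G')
Step 1: AGGDD  (2 'G')
Step 2: AAGGAGGDD  (4 'G')
Step 3: AAAGGAGGAAGGAGGDD  (8 'G')
Step 4: AAAAGGAGGAAGGAGGAAAGGAGGAAGGAGGDD  (16 'G')
Step 5: AAAAAGGAGGAAGGAGGAAAGGAGGAAGGAGGAAAAGGAGGAAGGAGGAAAGGAGGAAGGAGGDD  (32 'G')


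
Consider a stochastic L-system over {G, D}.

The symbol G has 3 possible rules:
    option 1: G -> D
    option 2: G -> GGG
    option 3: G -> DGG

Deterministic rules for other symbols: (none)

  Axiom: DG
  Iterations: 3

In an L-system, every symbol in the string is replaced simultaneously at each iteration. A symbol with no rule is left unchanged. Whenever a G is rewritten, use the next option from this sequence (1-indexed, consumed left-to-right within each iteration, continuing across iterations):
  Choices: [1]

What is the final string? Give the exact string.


Step 0: DG
Step 1: DD  (used choices [1])
Step 2: DD  (used choices [])
Step 3: DD  (used choices [])

Answer: DD


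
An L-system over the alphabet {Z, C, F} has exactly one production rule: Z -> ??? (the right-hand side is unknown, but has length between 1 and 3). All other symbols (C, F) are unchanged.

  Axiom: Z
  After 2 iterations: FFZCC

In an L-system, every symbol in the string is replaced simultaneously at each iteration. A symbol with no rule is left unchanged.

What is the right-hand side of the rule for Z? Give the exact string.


Trying Z -> FZC:
  Step 0: Z
  Step 1: FZC
  Step 2: FFZCC
Matches the given result.

Answer: FZC


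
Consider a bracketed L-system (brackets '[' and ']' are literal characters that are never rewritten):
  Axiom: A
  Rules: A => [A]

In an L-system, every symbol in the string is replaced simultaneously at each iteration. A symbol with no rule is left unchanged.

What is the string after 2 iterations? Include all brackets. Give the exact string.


Answer: [[A]]

Derivation:
Step 0: A
Step 1: [A]
Step 2: [[A]]


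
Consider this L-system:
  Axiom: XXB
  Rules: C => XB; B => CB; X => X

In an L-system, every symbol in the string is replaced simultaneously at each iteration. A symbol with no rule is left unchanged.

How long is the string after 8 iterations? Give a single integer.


Answer: 90

Derivation:
Step 0: length = 3
Step 1: length = 4
Step 2: length = 6
Step 3: length = 9
Step 4: length = 14
Step 5: length = 22
Step 6: length = 35
Step 7: length = 56
Step 8: length = 90


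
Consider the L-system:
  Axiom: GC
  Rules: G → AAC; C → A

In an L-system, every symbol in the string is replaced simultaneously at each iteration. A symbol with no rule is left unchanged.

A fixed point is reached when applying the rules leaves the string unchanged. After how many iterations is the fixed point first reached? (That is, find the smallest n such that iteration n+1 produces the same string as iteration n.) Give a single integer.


Answer: 2

Derivation:
Step 0: GC
Step 1: AACA
Step 2: AAAA
Step 3: AAAA  (unchanged — fixed point at step 2)


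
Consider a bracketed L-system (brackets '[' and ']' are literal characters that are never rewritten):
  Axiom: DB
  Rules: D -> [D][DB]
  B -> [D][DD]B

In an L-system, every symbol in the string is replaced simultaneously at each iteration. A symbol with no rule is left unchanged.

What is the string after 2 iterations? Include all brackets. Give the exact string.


Step 0: DB
Step 1: [D][DB][D][DD]B
Step 2: [[D][DB]][[D][DB][D][DD]B][[D][DB]][[D][DB][D][DB]][D][DD]B

Answer: [[D][DB]][[D][DB][D][DD]B][[D][DB]][[D][DB][D][DB]][D][DD]B


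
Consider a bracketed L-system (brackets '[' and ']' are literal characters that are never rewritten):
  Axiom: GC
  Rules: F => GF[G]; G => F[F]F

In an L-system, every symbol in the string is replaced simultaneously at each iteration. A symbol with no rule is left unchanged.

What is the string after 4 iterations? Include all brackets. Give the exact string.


Step 0: GC
Step 1: F[F]FC
Step 2: GF[G][GF[G]]GF[G]C
Step 3: F[F]FGF[G][F[F]F][F[F]FGF[G][F[F]F]]F[F]FGF[G][F[F]F]C
Step 4: GF[G][GF[G]]GF[G]F[F]FGF[G][F[F]F][GF[G][GF[G]]GF[G]][GF[G][GF[G]]GF[G]F[F]FGF[G][F[F]F][GF[G][GF[G]]GF[G]]]GF[G][GF[G]]GF[G]F[F]FGF[G][F[F]F][GF[G][GF[G]]GF[G]]C

Answer: GF[G][GF[G]]GF[G]F[F]FGF[G][F[F]F][GF[G][GF[G]]GF[G]][GF[G][GF[G]]GF[G]F[F]FGF[G][F[F]F][GF[G][GF[G]]GF[G]]]GF[G][GF[G]]GF[G]F[F]FGF[G][F[F]F][GF[G][GF[G]]GF[G]]C


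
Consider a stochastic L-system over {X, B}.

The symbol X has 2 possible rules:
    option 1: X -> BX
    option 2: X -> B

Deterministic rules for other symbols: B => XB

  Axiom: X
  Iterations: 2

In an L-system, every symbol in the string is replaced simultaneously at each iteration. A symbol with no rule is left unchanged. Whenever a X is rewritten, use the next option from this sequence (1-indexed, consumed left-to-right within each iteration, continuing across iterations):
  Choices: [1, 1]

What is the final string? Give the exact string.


Answer: XBBX

Derivation:
Step 0: X
Step 1: BX  (used choices [1])
Step 2: XBBX  (used choices [1])


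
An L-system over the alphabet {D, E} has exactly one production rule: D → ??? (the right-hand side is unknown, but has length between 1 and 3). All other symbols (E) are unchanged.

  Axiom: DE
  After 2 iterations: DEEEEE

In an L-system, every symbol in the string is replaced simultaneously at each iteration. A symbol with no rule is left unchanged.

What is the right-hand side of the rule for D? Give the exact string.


Trying D → DEE:
  Step 0: DE
  Step 1: DEEE
  Step 2: DEEEEE
Matches the given result.

Answer: DEE


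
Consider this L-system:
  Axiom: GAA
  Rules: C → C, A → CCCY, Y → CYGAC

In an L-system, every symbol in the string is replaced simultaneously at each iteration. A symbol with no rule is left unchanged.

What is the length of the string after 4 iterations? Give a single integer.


Answer: 53

Derivation:
Step 0: length = 3
Step 1: length = 9
Step 2: length = 17
Step 3: length = 31
Step 4: length = 53


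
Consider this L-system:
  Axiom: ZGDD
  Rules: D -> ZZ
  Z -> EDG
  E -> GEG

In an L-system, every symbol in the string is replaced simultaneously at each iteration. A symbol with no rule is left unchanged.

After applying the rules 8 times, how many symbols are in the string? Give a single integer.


Step 0: length = 4
Step 1: length = 8
Step 2: length = 19
Step 3: length = 37
Step 4: length = 69
Step 5: length = 115
Step 6: length = 189
Step 7: length = 291
Step 8: length = 449

Answer: 449


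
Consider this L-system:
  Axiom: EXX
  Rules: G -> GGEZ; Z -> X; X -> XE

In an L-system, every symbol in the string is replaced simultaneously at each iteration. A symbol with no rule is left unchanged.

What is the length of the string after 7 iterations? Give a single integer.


Step 0: length = 3
Step 1: length = 5
Step 2: length = 7
Step 3: length = 9
Step 4: length = 11
Step 5: length = 13
Step 6: length = 15
Step 7: length = 17

Answer: 17


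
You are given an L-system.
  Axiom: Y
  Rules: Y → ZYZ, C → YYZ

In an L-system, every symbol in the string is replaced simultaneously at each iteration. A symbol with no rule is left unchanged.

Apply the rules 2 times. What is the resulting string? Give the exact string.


Step 0: Y
Step 1: ZYZ
Step 2: ZZYZZ

Answer: ZZYZZ


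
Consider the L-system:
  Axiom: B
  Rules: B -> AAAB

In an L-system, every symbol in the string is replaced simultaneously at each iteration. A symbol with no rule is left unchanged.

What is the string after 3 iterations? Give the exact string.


Step 0: B
Step 1: AAAB
Step 2: AAAAAAB
Step 3: AAAAAAAAAB

Answer: AAAAAAAAAB


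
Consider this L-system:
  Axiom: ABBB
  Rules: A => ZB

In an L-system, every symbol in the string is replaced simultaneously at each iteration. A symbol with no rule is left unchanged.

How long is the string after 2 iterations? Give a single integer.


Step 0: length = 4
Step 1: length = 5
Step 2: length = 5

Answer: 5


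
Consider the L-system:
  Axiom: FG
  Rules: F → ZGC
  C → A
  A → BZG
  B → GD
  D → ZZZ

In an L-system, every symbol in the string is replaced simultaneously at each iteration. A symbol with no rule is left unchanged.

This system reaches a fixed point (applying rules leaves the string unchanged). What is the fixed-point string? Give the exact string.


Step 0: FG
Step 1: ZGCG
Step 2: ZGAG
Step 3: ZGBZGG
Step 4: ZGGDZGG
Step 5: ZGGZZZZGG
Step 6: ZGGZZZZGG  (unchanged — fixed point at step 5)

Answer: ZGGZZZZGG


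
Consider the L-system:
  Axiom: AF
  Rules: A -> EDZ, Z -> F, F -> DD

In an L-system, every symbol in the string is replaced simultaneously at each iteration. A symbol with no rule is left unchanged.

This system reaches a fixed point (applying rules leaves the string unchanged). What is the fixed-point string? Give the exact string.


Step 0: AF
Step 1: EDZDD
Step 2: EDFDD
Step 3: EDDDDD
Step 4: EDDDDD  (unchanged — fixed point at step 3)

Answer: EDDDDD


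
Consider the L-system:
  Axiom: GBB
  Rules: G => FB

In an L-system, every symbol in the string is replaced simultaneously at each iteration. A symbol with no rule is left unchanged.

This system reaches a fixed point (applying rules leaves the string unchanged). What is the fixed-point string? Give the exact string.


Answer: FBBB

Derivation:
Step 0: GBB
Step 1: FBBB
Step 2: FBBB  (unchanged — fixed point at step 1)


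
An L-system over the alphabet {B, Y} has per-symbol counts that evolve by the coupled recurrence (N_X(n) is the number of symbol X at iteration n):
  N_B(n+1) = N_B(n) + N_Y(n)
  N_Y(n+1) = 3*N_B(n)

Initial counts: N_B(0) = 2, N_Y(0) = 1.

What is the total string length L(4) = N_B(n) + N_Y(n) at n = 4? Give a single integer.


Answer: 99

Derivation:
Step 0: N_B=2, N_Y=1, L=3
Step 1: N_B=3, N_Y=6, L=9
Step 2: N_B=9, N_Y=9, L=18
Step 3: N_B=18, N_Y=27, L=45
Step 4: N_B=45, N_Y=54, L=99


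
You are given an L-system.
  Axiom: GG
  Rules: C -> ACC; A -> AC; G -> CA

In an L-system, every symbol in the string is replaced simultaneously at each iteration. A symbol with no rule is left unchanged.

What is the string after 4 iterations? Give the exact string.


Answer: ACACCACACCACCACACCACCACACCACACCACCACACCACACCACCACACCACCACACCACACCACC

Derivation:
Step 0: GG
Step 1: CACA
Step 2: ACCACACCAC
Step 3: ACACCACCACACCACACCACCACACC
Step 4: ACACCACACCACCACACCACCACACCACACCACCACACCACACCACCACACCACCACACCACACCACC


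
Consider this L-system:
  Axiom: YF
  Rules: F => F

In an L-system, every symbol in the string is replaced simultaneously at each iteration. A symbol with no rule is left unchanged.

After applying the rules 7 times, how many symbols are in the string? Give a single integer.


Answer: 2

Derivation:
Step 0: length = 2
Step 1: length = 2
Step 2: length = 2
Step 3: length = 2
Step 4: length = 2
Step 5: length = 2
Step 6: length = 2
Step 7: length = 2


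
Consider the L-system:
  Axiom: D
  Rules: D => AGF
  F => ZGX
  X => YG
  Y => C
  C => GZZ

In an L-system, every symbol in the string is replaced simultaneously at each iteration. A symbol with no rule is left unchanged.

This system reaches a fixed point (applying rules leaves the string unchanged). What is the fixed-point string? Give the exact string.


Answer: AGZGGZZG

Derivation:
Step 0: D
Step 1: AGF
Step 2: AGZGX
Step 3: AGZGYG
Step 4: AGZGCG
Step 5: AGZGGZZG
Step 6: AGZGGZZG  (unchanged — fixed point at step 5)


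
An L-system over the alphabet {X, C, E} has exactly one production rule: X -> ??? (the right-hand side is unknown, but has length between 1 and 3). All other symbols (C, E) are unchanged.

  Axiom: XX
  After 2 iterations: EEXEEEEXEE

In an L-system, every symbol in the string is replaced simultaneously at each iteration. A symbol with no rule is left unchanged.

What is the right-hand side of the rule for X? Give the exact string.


Trying X -> EXE:
  Step 0: XX
  Step 1: EXEEXE
  Step 2: EEXEEEEXEE
Matches the given result.

Answer: EXE


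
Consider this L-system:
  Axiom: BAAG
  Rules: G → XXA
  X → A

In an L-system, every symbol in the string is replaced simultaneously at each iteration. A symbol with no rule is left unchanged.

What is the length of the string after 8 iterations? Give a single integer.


Step 0: length = 4
Step 1: length = 6
Step 2: length = 6
Step 3: length = 6
Step 4: length = 6
Step 5: length = 6
Step 6: length = 6
Step 7: length = 6
Step 8: length = 6

Answer: 6


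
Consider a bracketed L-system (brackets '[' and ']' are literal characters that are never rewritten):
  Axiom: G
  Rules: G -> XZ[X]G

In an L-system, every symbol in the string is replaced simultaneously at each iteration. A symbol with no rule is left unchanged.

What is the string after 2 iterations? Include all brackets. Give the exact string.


Step 0: G
Step 1: XZ[X]G
Step 2: XZ[X]XZ[X]G

Answer: XZ[X]XZ[X]G


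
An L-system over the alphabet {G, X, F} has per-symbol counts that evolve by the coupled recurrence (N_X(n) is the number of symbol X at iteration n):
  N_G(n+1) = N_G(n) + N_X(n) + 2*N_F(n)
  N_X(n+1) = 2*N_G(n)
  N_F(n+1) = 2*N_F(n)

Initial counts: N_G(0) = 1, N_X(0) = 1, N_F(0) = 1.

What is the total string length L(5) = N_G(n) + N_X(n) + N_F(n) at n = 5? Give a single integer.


Answer: 302

Derivation:
Step 0: N_G=1, N_X=1, N_F=1, L=3
Step 1: N_G=4, N_X=2, N_F=2, L=8
Step 2: N_G=10, N_X=8, N_F=4, L=22
Step 3: N_G=26, N_X=20, N_F=8, L=54
Step 4: N_G=62, N_X=52, N_F=16, L=130
Step 5: N_G=146, N_X=124, N_F=32, L=302


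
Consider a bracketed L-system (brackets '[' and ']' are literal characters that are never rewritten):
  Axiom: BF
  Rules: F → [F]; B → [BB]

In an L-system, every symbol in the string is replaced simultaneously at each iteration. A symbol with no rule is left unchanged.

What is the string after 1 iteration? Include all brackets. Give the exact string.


Answer: [BB][F]

Derivation:
Step 0: BF
Step 1: [BB][F]


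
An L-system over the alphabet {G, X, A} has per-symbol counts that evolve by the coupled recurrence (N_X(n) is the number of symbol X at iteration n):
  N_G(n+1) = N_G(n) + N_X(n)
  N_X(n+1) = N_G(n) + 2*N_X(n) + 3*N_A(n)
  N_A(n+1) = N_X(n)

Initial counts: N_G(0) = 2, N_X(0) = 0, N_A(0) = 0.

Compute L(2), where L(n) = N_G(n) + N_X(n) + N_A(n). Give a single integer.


Step 0: N_G=2, N_X=0, N_A=0, L=2
Step 1: N_G=2, N_X=2, N_A=0, L=4
Step 2: N_G=4, N_X=6, N_A=2, L=12

Answer: 12


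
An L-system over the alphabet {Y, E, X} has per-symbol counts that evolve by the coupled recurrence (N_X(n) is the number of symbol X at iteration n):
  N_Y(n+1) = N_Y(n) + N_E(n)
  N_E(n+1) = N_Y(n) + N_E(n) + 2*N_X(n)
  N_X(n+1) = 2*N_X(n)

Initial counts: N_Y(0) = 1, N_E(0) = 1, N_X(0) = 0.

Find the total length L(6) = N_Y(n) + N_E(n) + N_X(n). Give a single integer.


Answer: 128

Derivation:
Step 0: N_Y=1, N_E=1, N_X=0, L=2
Step 1: N_Y=2, N_E=2, N_X=0, L=4
Step 2: N_Y=4, N_E=4, N_X=0, L=8
Step 3: N_Y=8, N_E=8, N_X=0, L=16
Step 4: N_Y=16, N_E=16, N_X=0, L=32
Step 5: N_Y=32, N_E=32, N_X=0, L=64
Step 6: N_Y=64, N_E=64, N_X=0, L=128


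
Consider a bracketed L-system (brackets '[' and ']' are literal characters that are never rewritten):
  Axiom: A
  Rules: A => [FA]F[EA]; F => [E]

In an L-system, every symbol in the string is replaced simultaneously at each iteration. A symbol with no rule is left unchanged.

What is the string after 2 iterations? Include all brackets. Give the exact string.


Answer: [[E][FA]F[EA]][E][E[FA]F[EA]]

Derivation:
Step 0: A
Step 1: [FA]F[EA]
Step 2: [[E][FA]F[EA]][E][E[FA]F[EA]]


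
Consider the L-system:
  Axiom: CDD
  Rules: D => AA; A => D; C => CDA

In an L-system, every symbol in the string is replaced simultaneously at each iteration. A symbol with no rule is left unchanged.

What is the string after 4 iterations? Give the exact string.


Answer: CDAAADDDAAAAAADDDDDDDDDD

Derivation:
Step 0: CDD
Step 1: CDAAAAA
Step 2: CDAAADDDDD
Step 3: CDAAADDDAAAAAAAAAA
Step 4: CDAAADDDAAAAAADDDDDDDDDD


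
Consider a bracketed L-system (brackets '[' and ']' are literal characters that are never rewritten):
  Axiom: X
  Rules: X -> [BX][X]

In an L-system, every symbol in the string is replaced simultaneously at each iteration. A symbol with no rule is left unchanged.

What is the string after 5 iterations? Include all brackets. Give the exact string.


Step 0: X
Step 1: [BX][X]
Step 2: [B[BX][X]][[BX][X]]
Step 3: [B[B[BX][X]][[BX][X]]][[B[BX][X]][[BX][X]]]
Step 4: [B[B[B[BX][X]][[BX][X]]][[B[BX][X]][[BX][X]]]][[B[B[BX][X]][[BX][X]]][[B[BX][X]][[BX][X]]]]
Step 5: [B[B[B[B[BX][X]][[BX][X]]][[B[BX][X]][[BX][X]]]][[B[B[BX][X]][[BX][X]]][[B[BX][X]][[BX][X]]]]][[B[B[B[BX][X]][[BX][X]]][[B[BX][X]][[BX][X]]]][[B[B[BX][X]][[BX][X]]][[B[BX][X]][[BX][X]]]]]

Answer: [B[B[B[B[BX][X]][[BX][X]]][[B[BX][X]][[BX][X]]]][[B[B[BX][X]][[BX][X]]][[B[BX][X]][[BX][X]]]]][[B[B[B[BX][X]][[BX][X]]][[B[BX][X]][[BX][X]]]][[B[B[BX][X]][[BX][X]]][[B[BX][X]][[BX][X]]]]]


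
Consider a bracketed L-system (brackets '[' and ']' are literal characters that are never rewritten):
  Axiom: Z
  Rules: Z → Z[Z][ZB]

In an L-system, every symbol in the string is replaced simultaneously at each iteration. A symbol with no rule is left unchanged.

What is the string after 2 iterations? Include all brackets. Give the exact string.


Step 0: Z
Step 1: Z[Z][ZB]
Step 2: Z[Z][ZB][Z[Z][ZB]][Z[Z][ZB]B]

Answer: Z[Z][ZB][Z[Z][ZB]][Z[Z][ZB]B]


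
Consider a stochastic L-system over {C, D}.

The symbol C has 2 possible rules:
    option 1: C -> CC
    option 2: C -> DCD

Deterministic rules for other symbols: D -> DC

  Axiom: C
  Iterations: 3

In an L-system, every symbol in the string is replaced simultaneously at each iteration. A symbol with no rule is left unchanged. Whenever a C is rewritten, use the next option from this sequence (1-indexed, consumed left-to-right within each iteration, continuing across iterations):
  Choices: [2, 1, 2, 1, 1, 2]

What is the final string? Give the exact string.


Answer: DCDCDCCCCDCDCD

Derivation:
Step 0: C
Step 1: DCD  (used choices [2])
Step 2: DCCCDC  (used choices [1])
Step 3: DCDCDCCCCDCDCD  (used choices [2, 1, 1, 2])


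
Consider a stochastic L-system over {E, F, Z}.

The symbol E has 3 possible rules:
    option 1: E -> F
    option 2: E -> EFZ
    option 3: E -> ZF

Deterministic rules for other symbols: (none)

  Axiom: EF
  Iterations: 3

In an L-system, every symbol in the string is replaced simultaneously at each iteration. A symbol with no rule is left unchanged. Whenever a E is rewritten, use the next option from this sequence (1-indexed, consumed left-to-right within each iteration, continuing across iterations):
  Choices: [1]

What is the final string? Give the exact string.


Step 0: EF
Step 1: FF  (used choices [1])
Step 2: FF  (used choices [])
Step 3: FF  (used choices [])

Answer: FF


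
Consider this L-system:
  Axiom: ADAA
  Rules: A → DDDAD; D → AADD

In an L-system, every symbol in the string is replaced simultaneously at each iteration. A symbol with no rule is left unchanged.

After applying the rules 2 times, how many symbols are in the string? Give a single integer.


Step 0: length = 4
Step 1: length = 19
Step 2: length = 81

Answer: 81


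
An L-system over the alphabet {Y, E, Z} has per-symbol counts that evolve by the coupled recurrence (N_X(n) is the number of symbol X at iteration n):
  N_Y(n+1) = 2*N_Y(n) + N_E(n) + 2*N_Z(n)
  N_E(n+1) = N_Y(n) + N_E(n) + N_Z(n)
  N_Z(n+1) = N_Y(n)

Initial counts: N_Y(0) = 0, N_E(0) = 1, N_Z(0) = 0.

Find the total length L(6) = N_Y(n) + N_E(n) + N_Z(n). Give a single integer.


Answer: 630

Derivation:
Step 0: N_Y=0, N_E=1, N_Z=0, L=1
Step 1: N_Y=1, N_E=1, N_Z=0, L=2
Step 2: N_Y=3, N_E=2, N_Z=1, L=6
Step 3: N_Y=10, N_E=6, N_Z=3, L=19
Step 4: N_Y=32, N_E=19, N_Z=10, L=61
Step 5: N_Y=103, N_E=61, N_Z=32, L=196
Step 6: N_Y=331, N_E=196, N_Z=103, L=630


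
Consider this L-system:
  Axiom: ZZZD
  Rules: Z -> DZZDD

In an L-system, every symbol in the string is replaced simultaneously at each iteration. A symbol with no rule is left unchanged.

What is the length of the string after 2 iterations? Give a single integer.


Step 0: length = 4
Step 1: length = 16
Step 2: length = 40

Answer: 40


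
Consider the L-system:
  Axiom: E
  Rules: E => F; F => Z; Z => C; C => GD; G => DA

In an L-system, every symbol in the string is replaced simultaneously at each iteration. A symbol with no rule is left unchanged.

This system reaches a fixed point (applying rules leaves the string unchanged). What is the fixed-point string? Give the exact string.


Step 0: E
Step 1: F
Step 2: Z
Step 3: C
Step 4: GD
Step 5: DAD
Step 6: DAD  (unchanged — fixed point at step 5)

Answer: DAD


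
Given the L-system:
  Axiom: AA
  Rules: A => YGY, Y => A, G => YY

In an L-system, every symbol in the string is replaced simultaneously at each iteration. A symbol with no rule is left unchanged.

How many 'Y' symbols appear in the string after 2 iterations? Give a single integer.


Answer: 4

Derivation:
Step 0: AA  (0 'Y')
Step 1: YGYYGY  (4 'Y')
Step 2: AYYAAYYA  (4 'Y')


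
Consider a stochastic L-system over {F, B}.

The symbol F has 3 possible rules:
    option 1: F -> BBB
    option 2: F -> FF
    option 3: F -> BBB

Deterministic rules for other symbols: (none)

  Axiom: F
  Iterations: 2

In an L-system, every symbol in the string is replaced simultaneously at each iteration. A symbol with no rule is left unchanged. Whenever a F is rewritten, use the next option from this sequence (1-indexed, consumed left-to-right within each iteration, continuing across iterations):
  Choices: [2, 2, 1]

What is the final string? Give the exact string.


Step 0: F
Step 1: FF  (used choices [2])
Step 2: FFBBB  (used choices [2, 1])

Answer: FFBBB


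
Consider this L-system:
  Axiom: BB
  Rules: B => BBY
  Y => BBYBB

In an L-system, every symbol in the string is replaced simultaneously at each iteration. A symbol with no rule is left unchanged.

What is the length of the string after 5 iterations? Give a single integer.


Answer: 990

Derivation:
Step 0: length = 2
Step 1: length = 6
Step 2: length = 22
Step 3: length = 78
Step 4: length = 278
Step 5: length = 990


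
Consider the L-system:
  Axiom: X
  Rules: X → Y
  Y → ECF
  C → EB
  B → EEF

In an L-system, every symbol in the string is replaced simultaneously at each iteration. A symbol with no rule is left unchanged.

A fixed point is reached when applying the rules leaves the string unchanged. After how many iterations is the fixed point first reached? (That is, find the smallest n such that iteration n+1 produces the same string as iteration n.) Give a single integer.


Step 0: X
Step 1: Y
Step 2: ECF
Step 3: EEBF
Step 4: EEEEFF
Step 5: EEEEFF  (unchanged — fixed point at step 4)

Answer: 4


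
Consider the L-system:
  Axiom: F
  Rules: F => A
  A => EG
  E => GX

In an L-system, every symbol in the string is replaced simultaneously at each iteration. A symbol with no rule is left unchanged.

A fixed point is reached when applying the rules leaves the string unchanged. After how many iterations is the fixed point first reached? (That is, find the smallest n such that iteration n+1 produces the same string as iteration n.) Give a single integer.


Step 0: F
Step 1: A
Step 2: EG
Step 3: GXG
Step 4: GXG  (unchanged — fixed point at step 3)

Answer: 3


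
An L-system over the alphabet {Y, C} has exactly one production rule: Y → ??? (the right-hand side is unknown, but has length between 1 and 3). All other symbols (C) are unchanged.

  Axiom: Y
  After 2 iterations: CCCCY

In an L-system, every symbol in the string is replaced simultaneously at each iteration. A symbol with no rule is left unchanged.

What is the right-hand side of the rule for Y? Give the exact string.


Trying Y → CCY:
  Step 0: Y
  Step 1: CCY
  Step 2: CCCCY
Matches the given result.

Answer: CCY


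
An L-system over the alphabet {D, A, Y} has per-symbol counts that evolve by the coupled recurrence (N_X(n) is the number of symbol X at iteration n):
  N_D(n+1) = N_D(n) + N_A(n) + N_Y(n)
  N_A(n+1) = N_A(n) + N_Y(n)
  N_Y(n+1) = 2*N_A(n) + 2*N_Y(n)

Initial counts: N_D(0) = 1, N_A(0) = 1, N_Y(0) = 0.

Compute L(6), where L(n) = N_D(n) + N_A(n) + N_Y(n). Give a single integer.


Answer: 1094

Derivation:
Step 0: N_D=1, N_A=1, N_Y=0, L=2
Step 1: N_D=2, N_A=1, N_Y=2, L=5
Step 2: N_D=5, N_A=3, N_Y=6, L=14
Step 3: N_D=14, N_A=9, N_Y=18, L=41
Step 4: N_D=41, N_A=27, N_Y=54, L=122
Step 5: N_D=122, N_A=81, N_Y=162, L=365
Step 6: N_D=365, N_A=243, N_Y=486, L=1094


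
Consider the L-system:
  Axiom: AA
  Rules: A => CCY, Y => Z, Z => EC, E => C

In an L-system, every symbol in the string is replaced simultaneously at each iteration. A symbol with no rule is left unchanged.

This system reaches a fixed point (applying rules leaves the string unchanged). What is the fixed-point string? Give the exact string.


Step 0: AA
Step 1: CCYCCY
Step 2: CCZCCZ
Step 3: CCECCCEC
Step 4: CCCCCCCC
Step 5: CCCCCCCC  (unchanged — fixed point at step 4)

Answer: CCCCCCCC


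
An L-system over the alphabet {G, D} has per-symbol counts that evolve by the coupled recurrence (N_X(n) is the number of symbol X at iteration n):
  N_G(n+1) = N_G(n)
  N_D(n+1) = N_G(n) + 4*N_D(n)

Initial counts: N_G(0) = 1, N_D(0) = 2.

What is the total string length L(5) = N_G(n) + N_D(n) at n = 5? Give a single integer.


Step 0: N_G=1, N_D=2, L=3
Step 1: N_G=1, N_D=9, L=10
Step 2: N_G=1, N_D=37, L=38
Step 3: N_G=1, N_D=149, L=150
Step 4: N_G=1, N_D=597, L=598
Step 5: N_G=1, N_D=2389, L=2390

Answer: 2390


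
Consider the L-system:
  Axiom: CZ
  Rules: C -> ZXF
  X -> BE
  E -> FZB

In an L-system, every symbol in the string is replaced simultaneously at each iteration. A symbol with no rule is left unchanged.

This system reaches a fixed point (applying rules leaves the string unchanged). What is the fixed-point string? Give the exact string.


Step 0: CZ
Step 1: ZXFZ
Step 2: ZBEFZ
Step 3: ZBFZBFZ
Step 4: ZBFZBFZ  (unchanged — fixed point at step 3)

Answer: ZBFZBFZ


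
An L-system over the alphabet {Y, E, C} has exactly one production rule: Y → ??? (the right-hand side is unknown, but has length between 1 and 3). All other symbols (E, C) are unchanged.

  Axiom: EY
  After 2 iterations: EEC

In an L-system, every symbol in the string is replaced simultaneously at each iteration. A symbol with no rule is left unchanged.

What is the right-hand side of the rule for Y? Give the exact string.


Answer: EC

Derivation:
Trying Y → EC:
  Step 0: EY
  Step 1: EEC
  Step 2: EEC
Matches the given result.


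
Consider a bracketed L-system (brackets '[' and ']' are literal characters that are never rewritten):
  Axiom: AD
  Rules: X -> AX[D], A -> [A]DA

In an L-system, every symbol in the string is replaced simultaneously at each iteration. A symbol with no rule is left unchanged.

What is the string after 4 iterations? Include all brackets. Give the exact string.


Answer: [[[[A]DA]D[A]DA]D[[A]DA]D[A]DA]D[[[A]DA]D[A]DA]D[[A]DA]D[A]DAD

Derivation:
Step 0: AD
Step 1: [A]DAD
Step 2: [[A]DA]D[A]DAD
Step 3: [[[A]DA]D[A]DA]D[[A]DA]D[A]DAD
Step 4: [[[[A]DA]D[A]DA]D[[A]DA]D[A]DA]D[[[A]DA]D[A]DA]D[[A]DA]D[A]DAD


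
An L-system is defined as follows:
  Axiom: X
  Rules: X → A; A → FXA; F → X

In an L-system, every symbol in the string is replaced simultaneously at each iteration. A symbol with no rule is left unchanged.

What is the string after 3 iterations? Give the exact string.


Answer: XAFXA

Derivation:
Step 0: X
Step 1: A
Step 2: FXA
Step 3: XAFXA


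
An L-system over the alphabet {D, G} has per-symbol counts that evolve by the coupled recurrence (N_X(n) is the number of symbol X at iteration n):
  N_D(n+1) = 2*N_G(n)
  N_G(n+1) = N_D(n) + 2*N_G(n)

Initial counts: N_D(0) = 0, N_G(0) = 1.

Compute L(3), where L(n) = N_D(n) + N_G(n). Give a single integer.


Answer: 28

Derivation:
Step 0: N_D=0, N_G=1, L=1
Step 1: N_D=2, N_G=2, L=4
Step 2: N_D=4, N_G=6, L=10
Step 3: N_D=12, N_G=16, L=28


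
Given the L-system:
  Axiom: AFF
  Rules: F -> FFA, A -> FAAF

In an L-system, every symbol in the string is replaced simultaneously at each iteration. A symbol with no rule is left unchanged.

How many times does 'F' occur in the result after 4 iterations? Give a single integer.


Step 0: AFF  (2 'F')
Step 1: FAAFFFAFFA  (6 'F')
Step 2: FFAFAAFFAAFFFAFFAFFAFAAFFFAFFAFAAF  (20 'F')
Step 3: FFAFFAFAAFFFAFAAFFAAFFFAFFAFAAFFAAFFFAFFAFFAFAAFFFAFFAFAAFFFAFFAFAAFFFAFAAFFAAFFFAFFAFFAFAAFFFAFFAFAAFFFAFAAFFAAFFFA  (68 'F')
Step 4: FFAFFAFAAFFFAFFAFAAFFFAFAAFFAAFFFAFFAFFAFAAFFFAFAAFFAAFFFAFFAFAAFFAAFFFAFFAFFAFAAFFFAFFAFAAFFFAFAAFFAAFFFAFFAFAAFFAAFFFAFFAFFAFAAFFFAFFAFAAFFFAFFAFAAFFFAFAAFFAAFFFAFFAFFAFAAFFFAFFAFAAFFFAFAAFFAAFFFAFFAFFAFAAFFFAFFAFAAFFFAFAAFFAAFFFAFFAFFAFAAFFFAFAAFFAAFFFAFFAFAAFFAAFFFAFFAFFAFAAFFFAFFAFAAFFFAFFAFAAFFFAFAAFFAAFFFAFFAFFAFAAFFFAFFAFAAFFFAFAAFFAAFFFAFFAFFAFAAFFFAFAAFFAAFFFAFFAFAAFFAAFFFAFFAFFAFAAF  (232 'F')

Answer: 232


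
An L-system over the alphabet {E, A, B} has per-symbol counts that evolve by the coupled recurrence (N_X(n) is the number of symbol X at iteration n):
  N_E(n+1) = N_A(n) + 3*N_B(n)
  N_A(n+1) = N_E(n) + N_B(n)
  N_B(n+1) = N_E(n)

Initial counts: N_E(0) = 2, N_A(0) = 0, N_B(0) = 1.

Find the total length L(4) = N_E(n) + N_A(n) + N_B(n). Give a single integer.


Step 0: N_E=2, N_A=0, N_B=1, L=3
Step 1: N_E=3, N_A=3, N_B=2, L=8
Step 2: N_E=9, N_A=5, N_B=3, L=17
Step 3: N_E=14, N_A=12, N_B=9, L=35
Step 4: N_E=39, N_A=23, N_B=14, L=76

Answer: 76
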